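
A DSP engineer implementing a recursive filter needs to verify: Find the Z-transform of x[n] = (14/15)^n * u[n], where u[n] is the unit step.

The Z-transform of a^n * u[n] is z/(z-a) for |z| > |a|.
Here a = 14/15, so X(z) = z/(z - (14/15)) = 15z/(15z - 14)
ROC: |z| > 14/15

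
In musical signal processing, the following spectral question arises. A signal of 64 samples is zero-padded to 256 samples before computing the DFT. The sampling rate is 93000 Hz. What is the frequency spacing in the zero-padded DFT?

Original DFT: N = 64, resolution = f_s/N = 93000/64 = 11625/8 Hz
Zero-padded DFT: N = 256, resolution = f_s/N = 93000/256 = 11625/32 Hz
Zero-padding interpolates the spectrum (finer frequency grid)
but does NOT improve the true spectral resolution (ability to resolve close frequencies).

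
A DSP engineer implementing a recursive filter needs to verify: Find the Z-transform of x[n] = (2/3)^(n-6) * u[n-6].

Time-shifting property: if X(z) = Z{x[n]}, then Z{x[n-d]} = z^(-d) * X(z)
X(z) = z/(z - 2/3) for x[n] = (2/3)^n * u[n]
Z{x[n-6]} = z^(-6) * z/(z - 2/3) = z^(-5)/(z - 2/3)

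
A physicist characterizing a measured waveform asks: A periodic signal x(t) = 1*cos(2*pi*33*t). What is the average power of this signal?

Average power of A*cos(wt) is A^2/2.
P = 1^2 / 2 = 1/2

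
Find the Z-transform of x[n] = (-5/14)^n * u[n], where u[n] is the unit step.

The Z-transform of a^n * u[n] is z/(z-a) for |z| > |a|.
Here a = -5/14, so X(z) = z/(z - (-5/14)) = 14z/(14z + 5)
ROC: |z| > 5/14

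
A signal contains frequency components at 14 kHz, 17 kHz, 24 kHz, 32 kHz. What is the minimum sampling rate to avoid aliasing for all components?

The highest frequency component is f_max = 32 kHz.
Nyquist rate = 2 * f_max = 2 * 32 kHz = 64 kHz.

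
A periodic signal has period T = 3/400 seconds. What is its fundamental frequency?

The fundamental frequency is the reciprocal of the period.
f = 1/T = 1/(3/400) = 400/3 Hz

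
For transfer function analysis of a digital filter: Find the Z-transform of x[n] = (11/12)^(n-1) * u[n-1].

Time-shifting property: if X(z) = Z{x[n]}, then Z{x[n-d]} = z^(-d) * X(z)
X(z) = z/(z - 11/12) for x[n] = (11/12)^n * u[n]
Z{x[n-1]} = z^(-1) * z/(z - 11/12) = 1/(z - 11/12)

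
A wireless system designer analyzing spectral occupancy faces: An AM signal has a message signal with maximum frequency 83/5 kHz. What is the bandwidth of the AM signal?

In AM (double-sideband), the bandwidth is twice the message frequency.
BW = 2 * f_m = 2 * 83/5 kHz = 166/5 kHz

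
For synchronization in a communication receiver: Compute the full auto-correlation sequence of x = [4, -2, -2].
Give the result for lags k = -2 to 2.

r_xx[k] = sum_m x[m]*x[m+k], indexed from 0, for k = -2 to 2:
  r_xx[-2] = x[2]*x[0] = -8
  r_xx[-1] = x[1]*x[0] + x[2]*x[1] = -4
  r_xx[0] = x[0]*x[0] + x[1]*x[1] + x[2]*x[2] = 24
  r_xx[1] = x[0]*x[1] + x[1]*x[2] = -4
  r_xx[2] = x[0]*x[2] = -8
r_xx = [-8, -4, 24, -4, -8]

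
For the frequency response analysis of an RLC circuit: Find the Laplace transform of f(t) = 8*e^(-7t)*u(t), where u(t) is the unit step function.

Standard Laplace transform pair:
e^(-at)*u(t) <-> 1/(s+a)
With a = 7: L{8*e^(-7t)*u(t)} = 8/(s+7), ROC: Re(s) > -7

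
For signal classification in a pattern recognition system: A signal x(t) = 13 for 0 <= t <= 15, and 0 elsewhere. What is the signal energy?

Energy = integral of |x(t)|^2 dt over the signal duration
= 13^2 * 15 = 169 * 15 = 2535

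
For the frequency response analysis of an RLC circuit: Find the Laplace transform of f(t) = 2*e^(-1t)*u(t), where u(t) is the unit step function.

Standard Laplace transform pair:
e^(-at)*u(t) <-> 1/(s+a)
With a = 1: L{2*e^(-1t)*u(t)} = 2/(s+1), ROC: Re(s) > -1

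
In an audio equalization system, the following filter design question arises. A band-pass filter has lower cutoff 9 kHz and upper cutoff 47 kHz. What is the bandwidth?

Bandwidth = f_high - f_low
= 47 kHz - 9 kHz = 38 kHz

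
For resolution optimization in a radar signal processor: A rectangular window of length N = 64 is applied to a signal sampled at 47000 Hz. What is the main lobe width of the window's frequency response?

For a rectangular window of length N,
the main lobe width in frequency is 2*f_s/N.
= 2*47000/64 = 5875/4 Hz
This determines the minimum frequency separation for resolving two sinusoids.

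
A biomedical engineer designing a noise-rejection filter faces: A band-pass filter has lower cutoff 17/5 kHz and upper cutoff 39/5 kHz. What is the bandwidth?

Bandwidth = f_high - f_low
= 39/5 kHz - 17/5 kHz = 22/5 kHz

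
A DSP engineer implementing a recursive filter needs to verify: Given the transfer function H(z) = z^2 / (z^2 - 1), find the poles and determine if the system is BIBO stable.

Poles are roots of the denominator: z^2 - 1 = 0.
Quadratic formula: z = [-(0) +/- sqrt((0)^2 - 4*(-1))] / 2
Discriminant = 0 + 4 = 4; sqrt = 2.
z = (0 +/- 2) / 2 => z = 1 or z = -1.
|p1| = 1, |p2| = 1.
For BIBO stability, all poles must lie inside the unit circle (|p| < 1).
System is UNSTABLE since at least one |p| >= 1.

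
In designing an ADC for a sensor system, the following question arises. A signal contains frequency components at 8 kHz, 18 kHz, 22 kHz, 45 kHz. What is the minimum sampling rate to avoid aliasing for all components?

The highest frequency component is f_max = 45 kHz.
Nyquist rate = 2 * f_max = 2 * 45 kHz = 90 kHz.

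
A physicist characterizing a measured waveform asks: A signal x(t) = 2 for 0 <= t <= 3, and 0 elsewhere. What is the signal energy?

Energy = integral of |x(t)|^2 dt over the signal duration
= 2^2 * 3 = 4 * 3 = 12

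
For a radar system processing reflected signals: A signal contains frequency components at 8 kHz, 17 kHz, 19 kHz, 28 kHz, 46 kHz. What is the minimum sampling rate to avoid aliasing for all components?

The highest frequency component is f_max = 46 kHz.
Nyquist rate = 2 * f_max = 2 * 46 kHz = 92 kHz.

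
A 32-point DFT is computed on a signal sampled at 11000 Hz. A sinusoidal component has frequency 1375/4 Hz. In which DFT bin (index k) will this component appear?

DFT frequency resolution = f_s/N = 11000/32 = 1375/4 Hz
Bin index k = f_signal / resolution = 1375/4 / 1375/4 = 1
The signal frequency 1375/4 Hz falls in DFT bin k = 1.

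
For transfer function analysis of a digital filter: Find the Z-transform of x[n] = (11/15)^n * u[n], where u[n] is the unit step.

The Z-transform of a^n * u[n] is z/(z-a) for |z| > |a|.
Here a = 11/15, so X(z) = z/(z - (11/15)) = 15z/(15z - 11)
ROC: |z| > 11/15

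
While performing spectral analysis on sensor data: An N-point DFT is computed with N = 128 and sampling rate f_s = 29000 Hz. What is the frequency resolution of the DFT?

DFT frequency resolution = f_s / N
= 29000 / 128 = 3625/16 Hz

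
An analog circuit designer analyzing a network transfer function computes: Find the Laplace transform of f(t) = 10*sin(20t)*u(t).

Standard pair: sin(wt)*u(t) <-> w/(s^2+w^2)
With w = 20: L{10*sin(20t)*u(t)} = 200/(s^2+400)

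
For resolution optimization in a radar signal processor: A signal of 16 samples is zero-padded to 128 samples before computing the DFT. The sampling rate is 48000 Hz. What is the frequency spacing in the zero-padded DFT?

Original DFT: N = 16, resolution = f_s/N = 48000/16 = 3000 Hz
Zero-padded DFT: N = 128, resolution = f_s/N = 48000/128 = 375 Hz
Zero-padding interpolates the spectrum (finer frequency grid)
but does NOT improve the true spectral resolution (ability to resolve close frequencies).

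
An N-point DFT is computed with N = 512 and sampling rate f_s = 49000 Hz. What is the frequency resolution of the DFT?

DFT frequency resolution = f_s / N
= 49000 / 512 = 6125/64 Hz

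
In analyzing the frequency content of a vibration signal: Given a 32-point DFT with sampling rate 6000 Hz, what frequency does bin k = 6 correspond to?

The frequency of DFT bin k is: f_k = k * f_s / N
f_6 = 6 * 6000 / 32 = 1125 Hz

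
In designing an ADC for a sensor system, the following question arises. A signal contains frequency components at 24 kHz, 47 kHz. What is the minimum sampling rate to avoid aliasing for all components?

The highest frequency component is f_max = 47 kHz.
Nyquist rate = 2 * f_max = 2 * 47 kHz = 94 kHz.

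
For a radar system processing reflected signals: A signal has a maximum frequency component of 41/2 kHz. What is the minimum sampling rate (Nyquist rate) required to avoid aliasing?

By the Nyquist-Shannon sampling theorem,
the minimum sampling rate (Nyquist rate) must be at least 2 * f_max.
Nyquist rate = 2 * 41/2 kHz = 41 kHz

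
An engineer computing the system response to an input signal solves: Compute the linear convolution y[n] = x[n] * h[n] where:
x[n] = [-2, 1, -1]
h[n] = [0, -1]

y[n] = sum_k x[k]*h[n-k]. Output length = len(x) + len(h) - 1 = 3 + 2 - 1 = 4.
y[0] = -2*0 = 0
y[1] = 1*0 + -2*-1 = 2
y[2] = -1*0 + 1*-1 = -1
y[3] = -1*-1 = 1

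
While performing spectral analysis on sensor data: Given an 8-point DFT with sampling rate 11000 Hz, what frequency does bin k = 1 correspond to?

The frequency of DFT bin k is: f_k = k * f_s / N
f_1 = 1 * 11000 / 8 = 1375 Hz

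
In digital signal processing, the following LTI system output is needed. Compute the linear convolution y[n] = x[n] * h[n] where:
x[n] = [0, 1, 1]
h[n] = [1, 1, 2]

y[n] = sum_k x[k]*h[n-k]. Output length = len(x) + len(h) - 1 = 3 + 3 - 1 = 5.
y[0] = 0*1 = 0
y[1] = 1*1 + 0*1 = 1
y[2] = 1*1 + 1*1 + 0*2 = 2
y[3] = 1*1 + 1*2 = 3
y[4] = 1*2 = 2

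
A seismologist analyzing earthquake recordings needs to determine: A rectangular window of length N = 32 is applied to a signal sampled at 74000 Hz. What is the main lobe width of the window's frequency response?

For a rectangular window of length N,
the main lobe width in frequency is 2*f_s/N.
= 2*74000/32 = 4625 Hz
This determines the minimum frequency separation for resolving two sinusoids.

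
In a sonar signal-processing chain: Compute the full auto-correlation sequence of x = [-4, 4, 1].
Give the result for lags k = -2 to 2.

r_xx[k] = sum_m x[m]*x[m+k], indexed from 0, for k = -2 to 2:
  r_xx[-2] = x[2]*x[0] = -4
  r_xx[-1] = x[1]*x[0] + x[2]*x[1] = -12
  r_xx[0] = x[0]*x[0] + x[1]*x[1] + x[2]*x[2] = 33
  r_xx[1] = x[0]*x[1] + x[1]*x[2] = -12
  r_xx[2] = x[0]*x[2] = -4
r_xx = [-4, -12, 33, -12, -4]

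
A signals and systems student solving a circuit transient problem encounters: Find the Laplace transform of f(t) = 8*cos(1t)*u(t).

Standard pair: cos(wt)*u(t) <-> s/(s^2+w^2)
With w = 1: L{8*cos(1t)*u(t)} = 8s/(s^2+1)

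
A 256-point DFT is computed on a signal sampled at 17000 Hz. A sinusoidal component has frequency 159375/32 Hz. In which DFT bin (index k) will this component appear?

DFT frequency resolution = f_s/N = 17000/256 = 2125/32 Hz
Bin index k = f_signal / resolution = 159375/32 / 2125/32 = 75
The signal frequency 159375/32 Hz falls in DFT bin k = 75.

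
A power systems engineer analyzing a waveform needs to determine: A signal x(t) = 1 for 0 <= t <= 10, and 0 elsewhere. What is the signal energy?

Energy = integral of |x(t)|^2 dt over the signal duration
= 1^2 * 10 = 1 * 10 = 10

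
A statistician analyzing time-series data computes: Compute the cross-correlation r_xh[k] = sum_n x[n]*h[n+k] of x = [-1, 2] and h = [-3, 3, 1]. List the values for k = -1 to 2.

Both sequences indexed from 0 and zero outside their support.
Lags with overlap: k = -1 to 2.
  r_xh[-1] = x[1]*h[0] = -6
  r_xh[0] = x[0]*h[0] + x[1]*h[1] = 9
  r_xh[1] = x[0]*h[1] + x[1]*h[2] = -1
  r_xh[2] = x[0]*h[2] = -1
r_xh = [-6, 9, -1, -1] (for k = -1, ..., 2)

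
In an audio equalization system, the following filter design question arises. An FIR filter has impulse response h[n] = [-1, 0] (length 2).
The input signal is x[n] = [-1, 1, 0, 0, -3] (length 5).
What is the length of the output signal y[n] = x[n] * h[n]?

For linear convolution, the output length is:
len(y) = len(x) + len(h) - 1 = 5 + 2 - 1 = 6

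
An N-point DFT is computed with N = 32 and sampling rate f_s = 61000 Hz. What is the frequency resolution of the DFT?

DFT frequency resolution = f_s / N
= 61000 / 32 = 7625/4 Hz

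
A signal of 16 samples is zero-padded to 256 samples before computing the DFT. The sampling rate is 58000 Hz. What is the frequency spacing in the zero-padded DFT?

Original DFT: N = 16, resolution = f_s/N = 58000/16 = 3625 Hz
Zero-padded DFT: N = 256, resolution = f_s/N = 58000/256 = 3625/16 Hz
Zero-padding interpolates the spectrum (finer frequency grid)
but does NOT improve the true spectral resolution (ability to resolve close frequencies).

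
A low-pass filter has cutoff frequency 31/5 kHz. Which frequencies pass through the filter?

A low-pass filter passes all frequencies below the cutoff frequency 31/5 kHz and attenuates higher frequencies.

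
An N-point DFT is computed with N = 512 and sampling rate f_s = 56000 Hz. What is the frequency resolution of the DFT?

DFT frequency resolution = f_s / N
= 56000 / 512 = 875/8 Hz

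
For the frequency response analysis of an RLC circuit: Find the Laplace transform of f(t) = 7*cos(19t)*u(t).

Standard pair: cos(wt)*u(t) <-> s/(s^2+w^2)
With w = 19: L{7*cos(19t)*u(t)} = 7s/(s^2+361)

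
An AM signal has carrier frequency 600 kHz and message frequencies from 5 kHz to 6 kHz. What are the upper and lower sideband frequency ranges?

Upper sideband (USB) = fc + [fm_low, fm_high] = 600 + [5, 6] = [605, 606] kHz
Lower sideband (LSB) = fc - [fm_high, fm_low] = 600 - [6, 5] = [594, 595] kHz
Total occupied spectrum: 594 kHz to 606 kHz (plus carrier at 600 kHz)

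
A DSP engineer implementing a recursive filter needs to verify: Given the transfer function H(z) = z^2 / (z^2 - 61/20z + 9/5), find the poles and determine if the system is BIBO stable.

Poles are roots of the denominator: z^2 - 61/20z + 9/5 = 0.
Quadratic formula: z = [-(-61/20) +/- sqrt((-61/20)^2 - 4*(9/5))] / 2
Discriminant = 3721/400 - 36/5 = 841/400; sqrt = 29/20.
z = (61/20 +/- 29/20) / 2 => z = 9/4 or z = 4/5.
|p1| = 9/4, |p2| = 4/5.
For BIBO stability, all poles must lie inside the unit circle (|p| < 1).
System is UNSTABLE since at least one |p| >= 1.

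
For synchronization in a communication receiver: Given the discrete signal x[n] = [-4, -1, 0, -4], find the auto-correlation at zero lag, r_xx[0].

The auto-correlation at zero lag r_xx[0] equals the signal energy.
r_xx[0] = sum of x[n]^2 = (-4)^2 + (-1)^2 + 0^2 + (-4)^2
= 16 + 1 + 0 + 16 = 33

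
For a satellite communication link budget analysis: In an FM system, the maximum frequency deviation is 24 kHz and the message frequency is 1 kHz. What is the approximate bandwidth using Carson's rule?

Carson's rule: BW = 2*(delta_f + f_m)
= 2*(24 + 1) kHz = 50 kHz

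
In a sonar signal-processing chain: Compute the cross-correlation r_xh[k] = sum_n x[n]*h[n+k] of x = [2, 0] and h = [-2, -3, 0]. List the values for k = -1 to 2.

Both sequences indexed from 0 and zero outside their support.
Lags with overlap: k = -1 to 2.
  r_xh[-1] = x[1]*h[0] = 0
  r_xh[0] = x[0]*h[0] + x[1]*h[1] = -4
  r_xh[1] = x[0]*h[1] + x[1]*h[2] = -6
  r_xh[2] = x[0]*h[2] = 0
r_xh = [0, -4, -6, 0] (for k = -1, ..., 2)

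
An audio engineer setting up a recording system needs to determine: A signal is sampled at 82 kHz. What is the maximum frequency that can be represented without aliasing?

The maximum frequency that can be represented without aliasing
is the Nyquist frequency: f_max = f_s / 2 = 82 kHz / 2 = 41 kHz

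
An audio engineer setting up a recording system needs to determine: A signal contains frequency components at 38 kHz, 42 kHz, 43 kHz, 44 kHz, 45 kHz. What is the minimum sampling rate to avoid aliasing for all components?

The highest frequency component is f_max = 45 kHz.
Nyquist rate = 2 * f_max = 2 * 45 kHz = 90 kHz.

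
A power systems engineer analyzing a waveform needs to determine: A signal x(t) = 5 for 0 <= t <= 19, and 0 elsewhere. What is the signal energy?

Energy = integral of |x(t)|^2 dt over the signal duration
= 5^2 * 19 = 25 * 19 = 475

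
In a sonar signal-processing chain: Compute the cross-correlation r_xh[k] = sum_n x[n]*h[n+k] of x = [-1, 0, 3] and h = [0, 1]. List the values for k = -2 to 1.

Both sequences indexed from 0 and zero outside their support.
Lags with overlap: k = -2 to 1.
  r_xh[-2] = x[2]*h[0] = 0
  r_xh[-1] = x[1]*h[0] + x[2]*h[1] = 3
  r_xh[0] = x[0]*h[0] + x[1]*h[1] = 0
  r_xh[1] = x[0]*h[1] = -1
r_xh = [0, 3, 0, -1] (for k = -2, ..., 1)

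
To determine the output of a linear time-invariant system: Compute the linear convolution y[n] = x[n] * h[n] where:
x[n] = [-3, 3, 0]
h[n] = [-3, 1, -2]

y[n] = sum_k x[k]*h[n-k]. Output length = len(x) + len(h) - 1 = 3 + 3 - 1 = 5.
y[0] = -3*-3 = 9
y[1] = 3*-3 + -3*1 = -12
y[2] = 0*-3 + 3*1 + -3*-2 = 9
y[3] = 0*1 + 3*-2 = -6
y[4] = 0*-2 = 0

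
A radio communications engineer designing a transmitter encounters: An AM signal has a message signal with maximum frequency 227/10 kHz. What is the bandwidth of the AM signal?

In AM (double-sideband), the bandwidth is twice the message frequency.
BW = 2 * f_m = 2 * 227/10 kHz = 227/5 kHz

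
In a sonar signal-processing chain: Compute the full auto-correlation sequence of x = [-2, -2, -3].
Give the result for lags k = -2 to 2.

r_xx[k] = sum_m x[m]*x[m+k], indexed from 0, for k = -2 to 2:
  r_xx[-2] = x[2]*x[0] = 6
  r_xx[-1] = x[1]*x[0] + x[2]*x[1] = 10
  r_xx[0] = x[0]*x[0] + x[1]*x[1] + x[2]*x[2] = 17
  r_xx[1] = x[0]*x[1] + x[1]*x[2] = 10
  r_xx[2] = x[0]*x[2] = 6
r_xx = [6, 10, 17, 10, 6]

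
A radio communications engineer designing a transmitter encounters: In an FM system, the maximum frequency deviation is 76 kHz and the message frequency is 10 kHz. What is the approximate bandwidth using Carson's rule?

Carson's rule: BW = 2*(delta_f + f_m)
= 2*(76 + 10) kHz = 172 kHz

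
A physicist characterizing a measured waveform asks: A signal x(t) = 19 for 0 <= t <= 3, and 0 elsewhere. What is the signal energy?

Energy = integral of |x(t)|^2 dt over the signal duration
= 19^2 * 3 = 361 * 3 = 1083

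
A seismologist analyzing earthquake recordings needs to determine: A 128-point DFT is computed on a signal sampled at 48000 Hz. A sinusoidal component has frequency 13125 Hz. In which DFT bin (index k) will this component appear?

DFT frequency resolution = f_s/N = 48000/128 = 375 Hz
Bin index k = f_signal / resolution = 13125 / 375 = 35
The signal frequency 13125 Hz falls in DFT bin k = 35.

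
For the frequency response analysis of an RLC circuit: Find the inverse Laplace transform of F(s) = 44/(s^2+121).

Standard pair: w/(s^2+w^2) <-> sin(wt)*u(t)
Recognize w^2 = 121, so w = 11; numerator 44 = 4*11.
f(t) = 4*sin(11t)*u(t)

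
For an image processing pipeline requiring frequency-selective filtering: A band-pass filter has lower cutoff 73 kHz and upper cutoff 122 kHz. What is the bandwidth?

Bandwidth = f_high - f_low
= 122 kHz - 73 kHz = 49 kHz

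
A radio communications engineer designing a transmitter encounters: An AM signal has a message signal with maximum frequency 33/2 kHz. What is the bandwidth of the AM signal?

In AM (double-sideband), the bandwidth is twice the message frequency.
BW = 2 * f_m = 2 * 33/2 kHz = 33 kHz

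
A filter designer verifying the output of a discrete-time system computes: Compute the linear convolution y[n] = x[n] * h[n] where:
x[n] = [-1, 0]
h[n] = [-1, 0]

y[n] = sum_k x[k]*h[n-k]. Output length = len(x) + len(h) - 1 = 2 + 2 - 1 = 3.
y[0] = -1*-1 = 1
y[1] = 0*-1 + -1*0 = 0
y[2] = 0*0 = 0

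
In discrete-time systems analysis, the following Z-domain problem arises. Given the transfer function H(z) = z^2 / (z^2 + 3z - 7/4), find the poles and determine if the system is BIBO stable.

Poles are roots of the denominator: z^2 + 3z - 7/4 = 0.
Quadratic formula: z = [-(3) +/- sqrt((3)^2 - 4*(-7/4))] / 2
Discriminant = 9 + 7 = 16; sqrt = 4.
z = (-3 +/- 4) / 2 => z = 1/2 or z = -7/2.
|p1| = 7/2, |p2| = 1/2.
For BIBO stability, all poles must lie inside the unit circle (|p| < 1).
System is UNSTABLE since at least one |p| >= 1.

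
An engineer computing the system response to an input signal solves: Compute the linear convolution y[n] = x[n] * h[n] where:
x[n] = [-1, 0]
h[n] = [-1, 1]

y[n] = sum_k x[k]*h[n-k]. Output length = len(x) + len(h) - 1 = 2 + 2 - 1 = 3.
y[0] = -1*-1 = 1
y[1] = 0*-1 + -1*1 = -1
y[2] = 0*1 = 0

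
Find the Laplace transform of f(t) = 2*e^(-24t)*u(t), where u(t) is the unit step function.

Standard Laplace transform pair:
e^(-at)*u(t) <-> 1/(s+a)
With a = 24: L{2*e^(-24t)*u(t)} = 2/(s+24), ROC: Re(s) > -24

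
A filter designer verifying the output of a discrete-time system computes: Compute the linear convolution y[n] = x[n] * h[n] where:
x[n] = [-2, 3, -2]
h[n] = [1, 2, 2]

y[n] = sum_k x[k]*h[n-k]. Output length = len(x) + len(h) - 1 = 3 + 3 - 1 = 5.
y[0] = -2*1 = -2
y[1] = 3*1 + -2*2 = -1
y[2] = -2*1 + 3*2 + -2*2 = 0
y[3] = -2*2 + 3*2 = 2
y[4] = -2*2 = -4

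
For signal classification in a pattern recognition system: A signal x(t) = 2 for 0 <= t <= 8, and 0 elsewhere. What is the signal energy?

Energy = integral of |x(t)|^2 dt over the signal duration
= 2^2 * 8 = 4 * 8 = 32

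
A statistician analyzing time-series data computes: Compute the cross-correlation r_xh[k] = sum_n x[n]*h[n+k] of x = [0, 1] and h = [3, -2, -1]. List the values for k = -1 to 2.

Both sequences indexed from 0 and zero outside their support.
Lags with overlap: k = -1 to 2.
  r_xh[-1] = x[1]*h[0] = 3
  r_xh[0] = x[0]*h[0] + x[1]*h[1] = -2
  r_xh[1] = x[0]*h[1] + x[1]*h[2] = -1
  r_xh[2] = x[0]*h[2] = 0
r_xh = [3, -2, -1, 0] (for k = -1, ..., 2)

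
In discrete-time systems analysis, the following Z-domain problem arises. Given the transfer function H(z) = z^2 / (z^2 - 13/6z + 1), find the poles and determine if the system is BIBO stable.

Poles are roots of the denominator: z^2 - 13/6z + 1 = 0.
Quadratic formula: z = [-(-13/6) +/- sqrt((-13/6)^2 - 4*(1))] / 2
Discriminant = 169/36 - 4 = 25/36; sqrt = 5/6.
z = (13/6 +/- 5/6) / 2 => z = 3/2 or z = 2/3.
|p1| = 3/2, |p2| = 2/3.
For BIBO stability, all poles must lie inside the unit circle (|p| < 1).
System is UNSTABLE since at least one |p| >= 1.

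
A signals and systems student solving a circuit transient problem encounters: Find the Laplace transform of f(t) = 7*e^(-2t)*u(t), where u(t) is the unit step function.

Standard Laplace transform pair:
e^(-at)*u(t) <-> 1/(s+a)
With a = 2: L{7*e^(-2t)*u(t)} = 7/(s+2), ROC: Re(s) > -2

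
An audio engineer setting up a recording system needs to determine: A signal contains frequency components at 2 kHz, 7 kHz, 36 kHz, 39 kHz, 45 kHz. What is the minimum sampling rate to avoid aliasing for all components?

The highest frequency component is f_max = 45 kHz.
Nyquist rate = 2 * f_max = 2 * 45 kHz = 90 kHz.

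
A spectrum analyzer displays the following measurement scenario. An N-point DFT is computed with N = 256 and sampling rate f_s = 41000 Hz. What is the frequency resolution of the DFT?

DFT frequency resolution = f_s / N
= 41000 / 256 = 5125/32 Hz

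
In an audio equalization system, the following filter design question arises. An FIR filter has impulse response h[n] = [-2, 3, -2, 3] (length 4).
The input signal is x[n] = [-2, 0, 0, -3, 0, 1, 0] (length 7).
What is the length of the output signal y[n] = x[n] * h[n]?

For linear convolution, the output length is:
len(y) = len(x) + len(h) - 1 = 7 + 4 - 1 = 10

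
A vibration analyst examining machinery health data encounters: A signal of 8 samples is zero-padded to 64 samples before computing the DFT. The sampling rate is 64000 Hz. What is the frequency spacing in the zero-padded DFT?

Original DFT: N = 8, resolution = f_s/N = 64000/8 = 8000 Hz
Zero-padded DFT: N = 64, resolution = f_s/N = 64000/64 = 1000 Hz
Zero-padding interpolates the spectrum (finer frequency grid)
but does NOT improve the true spectral resolution (ability to resolve close frequencies).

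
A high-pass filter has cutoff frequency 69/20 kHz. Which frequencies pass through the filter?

A high-pass filter passes all frequencies above the cutoff frequency 69/20 kHz and attenuates lower frequencies.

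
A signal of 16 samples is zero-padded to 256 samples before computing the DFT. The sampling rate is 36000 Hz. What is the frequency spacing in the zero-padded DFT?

Original DFT: N = 16, resolution = f_s/N = 36000/16 = 2250 Hz
Zero-padded DFT: N = 256, resolution = f_s/N = 36000/256 = 1125/8 Hz
Zero-padding interpolates the spectrum (finer frequency grid)
but does NOT improve the true spectral resolution (ability to resolve close frequencies).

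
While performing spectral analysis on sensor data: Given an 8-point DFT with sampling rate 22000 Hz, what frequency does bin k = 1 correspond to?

The frequency of DFT bin k is: f_k = k * f_s / N
f_1 = 1 * 22000 / 8 = 2750 Hz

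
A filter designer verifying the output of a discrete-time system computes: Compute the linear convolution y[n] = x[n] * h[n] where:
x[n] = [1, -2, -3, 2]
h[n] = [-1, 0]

y[n] = sum_k x[k]*h[n-k]. Output length = len(x) + len(h) - 1 = 4 + 2 - 1 = 5.
y[0] = 1*-1 = -1
y[1] = -2*-1 + 1*0 = 2
y[2] = -3*-1 + -2*0 = 3
y[3] = 2*-1 + -3*0 = -2
y[4] = 2*0 = 0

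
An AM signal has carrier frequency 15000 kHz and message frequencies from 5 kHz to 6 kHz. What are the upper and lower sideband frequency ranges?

Upper sideband (USB) = fc + [fm_low, fm_high] = 15000 + [5, 6] = [15005, 15006] kHz
Lower sideband (LSB) = fc - [fm_high, fm_low] = 15000 - [6, 5] = [14994, 14995] kHz
Total occupied spectrum: 14994 kHz to 15006 kHz (plus carrier at 15000 kHz)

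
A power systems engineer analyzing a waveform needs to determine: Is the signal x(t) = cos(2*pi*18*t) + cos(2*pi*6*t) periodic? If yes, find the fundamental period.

f1 = 18 Hz, f2 = 6 Hz
Period T1 = 1/18, T2 = 1/6
Ratio T1/T2 = 6/18, which is rational.
The signal is periodic with fundamental period T = 1/GCD(18,6) = 1/6 s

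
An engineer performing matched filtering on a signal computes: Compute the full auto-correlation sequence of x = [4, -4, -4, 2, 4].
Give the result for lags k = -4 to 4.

r_xx[k] = sum_m x[m]*x[m+k], indexed from 0, for k = -4 to 4:
  r_xx[-4] = x[4]*x[0] = 16
  r_xx[-3] = x[3]*x[0] + x[4]*x[1] = -8
  r_xx[-2] = x[2]*x[0] + x[3]*x[1] + x[4]*x[2] = -40
  r_xx[-1] = x[1]*x[0] + x[2]*x[1] + x[3]*x[2] + x[4]*x[3] = 0
  r_xx[0] = x[0]*x[0] + x[1]*x[1] + x[2]*x[2] + x[3]*x[3] + x[4]*x[4] = 68
  r_xx[1] = x[0]*x[1] + x[1]*x[2] + x[2]*x[3] + x[3]*x[4] = 0
  r_xx[2] = x[0]*x[2] + x[1]*x[3] + x[2]*x[4] = -40
  r_xx[3] = x[0]*x[3] + x[1]*x[4] = -8
  r_xx[4] = x[0]*x[4] = 16
r_xx = [16, -8, -40, 0, 68, 0, -40, -8, 16]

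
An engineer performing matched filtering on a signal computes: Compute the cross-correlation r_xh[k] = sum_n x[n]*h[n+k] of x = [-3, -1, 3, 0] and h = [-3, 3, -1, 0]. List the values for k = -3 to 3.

Both sequences indexed from 0 and zero outside their support.
Lags with overlap: k = -3 to 3.
  r_xh[-3] = x[3]*h[0] = 0
  r_xh[-2] = x[2]*h[0] + x[3]*h[1] = -9
  r_xh[-1] = x[1]*h[0] + x[2]*h[1] + x[3]*h[2] = 12
  r_xh[0] = x[0]*h[0] + x[1]*h[1] + x[2]*h[2] + x[3]*h[3] = 3
  r_xh[1] = x[0]*h[1] + x[1]*h[2] + x[2]*h[3] = -8
  r_xh[2] = x[0]*h[2] + x[1]*h[3] = 3
  r_xh[3] = x[0]*h[3] = 0
r_xh = [0, -9, 12, 3, -8, 3, 0] (for k = -3, ..., 3)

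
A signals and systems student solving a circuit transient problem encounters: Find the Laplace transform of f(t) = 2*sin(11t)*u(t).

Standard pair: sin(wt)*u(t) <-> w/(s^2+w^2)
With w = 11: L{2*sin(11t)*u(t)} = 22/(s^2+121)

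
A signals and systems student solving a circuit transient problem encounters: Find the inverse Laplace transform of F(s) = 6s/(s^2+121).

Standard pair: s/(s^2+w^2) <-> cos(wt)*u(t)
With k=6, w=11: f(t) = 6*cos(11t)*u(t)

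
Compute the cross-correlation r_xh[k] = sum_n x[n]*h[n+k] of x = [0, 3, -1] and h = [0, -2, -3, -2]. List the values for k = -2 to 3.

Both sequences indexed from 0 and zero outside their support.
Lags with overlap: k = -2 to 3.
  r_xh[-2] = x[2]*h[0] = 0
  r_xh[-1] = x[1]*h[0] + x[2]*h[1] = 2
  r_xh[0] = x[0]*h[0] + x[1]*h[1] + x[2]*h[2] = -3
  r_xh[1] = x[0]*h[1] + x[1]*h[2] + x[2]*h[3] = -7
  r_xh[2] = x[0]*h[2] + x[1]*h[3] = -6
  r_xh[3] = x[0]*h[3] = 0
r_xh = [0, 2, -3, -7, -6, 0] (for k = -2, ..., 3)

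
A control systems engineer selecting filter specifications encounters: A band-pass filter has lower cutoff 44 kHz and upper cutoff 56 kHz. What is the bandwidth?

Bandwidth = f_high - f_low
= 56 kHz - 44 kHz = 12 kHz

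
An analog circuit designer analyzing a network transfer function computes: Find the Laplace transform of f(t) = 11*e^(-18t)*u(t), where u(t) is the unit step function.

Standard Laplace transform pair:
e^(-at)*u(t) <-> 1/(s+a)
With a = 18: L{11*e^(-18t)*u(t)} = 11/(s+18), ROC: Re(s) > -18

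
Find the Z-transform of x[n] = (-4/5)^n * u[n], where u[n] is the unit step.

The Z-transform of a^n * u[n] is z/(z-a) for |z| > |a|.
Here a = -4/5, so X(z) = z/(z - (-4/5)) = 5z/(5z + 4)
ROC: |z| > 4/5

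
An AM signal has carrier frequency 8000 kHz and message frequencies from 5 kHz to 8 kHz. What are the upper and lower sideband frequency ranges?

Upper sideband (USB) = fc + [fm_low, fm_high] = 8000 + [5, 8] = [8005, 8008] kHz
Lower sideband (LSB) = fc - [fm_high, fm_low] = 8000 - [8, 5] = [7992, 7995] kHz
Total occupied spectrum: 7992 kHz to 8008 kHz (plus carrier at 8000 kHz)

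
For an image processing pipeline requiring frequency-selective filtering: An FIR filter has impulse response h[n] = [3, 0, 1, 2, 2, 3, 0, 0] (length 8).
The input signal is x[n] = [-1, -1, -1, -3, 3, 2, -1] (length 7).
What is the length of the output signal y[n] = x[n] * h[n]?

For linear convolution, the output length is:
len(y) = len(x) + len(h) - 1 = 7 + 8 - 1 = 14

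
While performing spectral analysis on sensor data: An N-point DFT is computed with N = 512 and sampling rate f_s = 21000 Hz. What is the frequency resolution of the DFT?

DFT frequency resolution = f_s / N
= 21000 / 512 = 2625/64 Hz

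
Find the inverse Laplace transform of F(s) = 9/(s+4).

Standard pair: k/(s+a) <-> k*e^(-at)*u(t)
With k=9, a=4: f(t) = 9*e^(-4t)*u(t)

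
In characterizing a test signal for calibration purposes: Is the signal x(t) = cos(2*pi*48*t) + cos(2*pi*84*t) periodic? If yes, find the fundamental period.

f1 = 48 Hz, f2 = 84 Hz
Period T1 = 1/48, T2 = 1/84
Ratio T1/T2 = 84/48, which is rational.
The signal is periodic with fundamental period T = 1/GCD(48,84) = 1/12 s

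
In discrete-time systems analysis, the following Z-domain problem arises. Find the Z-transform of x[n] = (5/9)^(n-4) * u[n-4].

Time-shifting property: if X(z) = Z{x[n]}, then Z{x[n-d]} = z^(-d) * X(z)
X(z) = z/(z - 5/9) for x[n] = (5/9)^n * u[n]
Z{x[n-4]} = z^(-4) * z/(z - 5/9) = z^(-3)/(z - 5/9)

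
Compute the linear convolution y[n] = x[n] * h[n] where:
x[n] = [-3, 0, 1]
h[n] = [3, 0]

y[n] = sum_k x[k]*h[n-k]. Output length = len(x) + len(h) - 1 = 3 + 2 - 1 = 4.
y[0] = -3*3 = -9
y[1] = 0*3 + -3*0 = 0
y[2] = 1*3 + 0*0 = 3
y[3] = 1*0 = 0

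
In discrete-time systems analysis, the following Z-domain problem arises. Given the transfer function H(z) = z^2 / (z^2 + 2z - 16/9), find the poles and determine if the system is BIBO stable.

Poles are roots of the denominator: z^2 + 2z - 16/9 = 0.
Quadratic formula: z = [-(2) +/- sqrt((2)^2 - 4*(-16/9))] / 2
Discriminant = 4 + 64/9 = 100/9; sqrt = 10/3.
z = (-2 +/- 10/3) / 2 => z = 2/3 or z = -8/3.
|p1| = 8/3, |p2| = 2/3.
For BIBO stability, all poles must lie inside the unit circle (|p| < 1).
System is UNSTABLE since at least one |p| >= 1.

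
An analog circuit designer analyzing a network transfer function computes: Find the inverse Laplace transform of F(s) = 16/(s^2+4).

Standard pair: w/(s^2+w^2) <-> sin(wt)*u(t)
Recognize w^2 = 4, so w = 2; numerator 16 = 8*2.
f(t) = 8*sin(2t)*u(t)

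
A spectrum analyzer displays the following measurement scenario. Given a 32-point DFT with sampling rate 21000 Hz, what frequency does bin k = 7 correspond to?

The frequency of DFT bin k is: f_k = k * f_s / N
f_7 = 7 * 21000 / 32 = 18375/4 Hz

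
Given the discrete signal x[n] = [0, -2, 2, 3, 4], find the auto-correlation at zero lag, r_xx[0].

The auto-correlation at zero lag r_xx[0] equals the signal energy.
r_xx[0] = sum of x[n]^2 = 0^2 + (-2)^2 + 2^2 + 3^2 + 4^2
= 0 + 4 + 4 + 9 + 16 = 33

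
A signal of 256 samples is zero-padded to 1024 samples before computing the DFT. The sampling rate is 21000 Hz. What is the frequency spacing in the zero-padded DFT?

Original DFT: N = 256, resolution = f_s/N = 21000/256 = 2625/32 Hz
Zero-padded DFT: N = 1024, resolution = f_s/N = 21000/1024 = 2625/128 Hz
Zero-padding interpolates the spectrum (finer frequency grid)
but does NOT improve the true spectral resolution (ability to resolve close frequencies).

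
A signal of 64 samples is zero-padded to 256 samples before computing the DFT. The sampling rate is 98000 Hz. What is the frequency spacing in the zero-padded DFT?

Original DFT: N = 64, resolution = f_s/N = 98000/64 = 6125/4 Hz
Zero-padded DFT: N = 256, resolution = f_s/N = 98000/256 = 6125/16 Hz
Zero-padding interpolates the spectrum (finer frequency grid)
but does NOT improve the true spectral resolution (ability to resolve close frequencies).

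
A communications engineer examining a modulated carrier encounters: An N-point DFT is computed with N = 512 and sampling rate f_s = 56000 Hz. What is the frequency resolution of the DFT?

DFT frequency resolution = f_s / N
= 56000 / 512 = 875/8 Hz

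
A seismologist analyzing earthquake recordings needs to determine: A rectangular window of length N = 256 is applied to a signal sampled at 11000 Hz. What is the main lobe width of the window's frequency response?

For a rectangular window of length N,
the main lobe width in frequency is 2*f_s/N.
= 2*11000/256 = 1375/16 Hz
This determines the minimum frequency separation for resolving two sinusoids.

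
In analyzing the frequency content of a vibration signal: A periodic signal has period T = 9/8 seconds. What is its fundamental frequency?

The fundamental frequency is the reciprocal of the period.
f = 1/T = 1/(9/8) = 8/9 Hz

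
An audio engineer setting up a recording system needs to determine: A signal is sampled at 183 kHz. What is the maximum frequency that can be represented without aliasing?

The maximum frequency that can be represented without aliasing
is the Nyquist frequency: f_max = f_s / 2 = 183 kHz / 2 = 183/2 kHz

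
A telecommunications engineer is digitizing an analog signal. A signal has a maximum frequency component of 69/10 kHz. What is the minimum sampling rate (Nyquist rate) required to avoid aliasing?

By the Nyquist-Shannon sampling theorem,
the minimum sampling rate (Nyquist rate) must be at least 2 * f_max.
Nyquist rate = 2 * 69/10 kHz = 69/5 kHz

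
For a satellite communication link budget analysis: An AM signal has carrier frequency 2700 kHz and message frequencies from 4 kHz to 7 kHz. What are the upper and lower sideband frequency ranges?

Upper sideband (USB) = fc + [fm_low, fm_high] = 2700 + [4, 7] = [2704, 2707] kHz
Lower sideband (LSB) = fc - [fm_high, fm_low] = 2700 - [7, 4] = [2693, 2696] kHz
Total occupied spectrum: 2693 kHz to 2707 kHz (plus carrier at 2700 kHz)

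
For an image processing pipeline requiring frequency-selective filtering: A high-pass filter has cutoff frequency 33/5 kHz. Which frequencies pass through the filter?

A high-pass filter passes all frequencies above the cutoff frequency 33/5 kHz and attenuates lower frequencies.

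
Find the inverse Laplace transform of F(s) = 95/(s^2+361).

Standard pair: w/(s^2+w^2) <-> sin(wt)*u(t)
Recognize w^2 = 361, so w = 19; numerator 95 = 5*19.
f(t) = 5*sin(19t)*u(t)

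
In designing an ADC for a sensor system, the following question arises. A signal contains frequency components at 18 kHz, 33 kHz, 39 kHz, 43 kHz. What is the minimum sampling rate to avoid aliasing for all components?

The highest frequency component is f_max = 43 kHz.
Nyquist rate = 2 * f_max = 2 * 43 kHz = 86 kHz.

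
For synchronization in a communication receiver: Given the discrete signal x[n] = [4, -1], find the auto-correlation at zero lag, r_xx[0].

The auto-correlation at zero lag r_xx[0] equals the signal energy.
r_xx[0] = sum of x[n]^2 = 4^2 + (-1)^2
= 16 + 1 = 17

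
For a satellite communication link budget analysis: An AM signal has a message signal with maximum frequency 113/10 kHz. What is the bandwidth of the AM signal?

In AM (double-sideband), the bandwidth is twice the message frequency.
BW = 2 * f_m = 2 * 113/10 kHz = 113/5 kHz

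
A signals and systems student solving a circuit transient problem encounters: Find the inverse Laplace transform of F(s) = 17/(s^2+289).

Standard pair: w/(s^2+w^2) <-> sin(wt)*u(t)
Recognize w^2 = 289, so w = 17; numerator 17 = 1*17.
f(t) = sin(17t)*u(t)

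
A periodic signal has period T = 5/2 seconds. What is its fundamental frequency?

The fundamental frequency is the reciprocal of the period.
f = 1/T = 1/(5/2) = 2/5 Hz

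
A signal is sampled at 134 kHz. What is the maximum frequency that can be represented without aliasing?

The maximum frequency that can be represented without aliasing
is the Nyquist frequency: f_max = f_s / 2 = 134 kHz / 2 = 67 kHz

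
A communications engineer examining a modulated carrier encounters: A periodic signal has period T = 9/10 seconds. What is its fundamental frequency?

The fundamental frequency is the reciprocal of the period.
f = 1/T = 1/(9/10) = 10/9 Hz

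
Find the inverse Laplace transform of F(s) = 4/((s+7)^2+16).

Standard pair: w/((s+a)^2+w^2) <-> e^(-at)*sin(wt)*u(t)
With a=7, w=4: f(t) = e^(-7t)*sin(4t)*u(t)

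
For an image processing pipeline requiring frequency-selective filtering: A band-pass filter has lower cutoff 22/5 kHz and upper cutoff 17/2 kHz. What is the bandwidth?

Bandwidth = f_high - f_low
= 17/2 kHz - 22/5 kHz = 41/10 kHz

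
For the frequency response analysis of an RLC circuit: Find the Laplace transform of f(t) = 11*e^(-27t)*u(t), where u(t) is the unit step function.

Standard Laplace transform pair:
e^(-at)*u(t) <-> 1/(s+a)
With a = 27: L{11*e^(-27t)*u(t)} = 11/(s+27), ROC: Re(s) > -27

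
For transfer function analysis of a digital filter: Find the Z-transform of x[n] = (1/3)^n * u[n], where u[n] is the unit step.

The Z-transform of a^n * u[n] is z/(z-a) for |z| > |a|.
Here a = 1/3, so X(z) = z/(z - (1/3)) = 3z/(3z - 1)
ROC: |z| > 1/3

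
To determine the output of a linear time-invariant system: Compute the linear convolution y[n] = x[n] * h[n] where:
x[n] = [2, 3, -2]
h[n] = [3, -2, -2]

y[n] = sum_k x[k]*h[n-k]. Output length = len(x) + len(h) - 1 = 3 + 3 - 1 = 5.
y[0] = 2*3 = 6
y[1] = 3*3 + 2*-2 = 5
y[2] = -2*3 + 3*-2 + 2*-2 = -16
y[3] = -2*-2 + 3*-2 = -2
y[4] = -2*-2 = 4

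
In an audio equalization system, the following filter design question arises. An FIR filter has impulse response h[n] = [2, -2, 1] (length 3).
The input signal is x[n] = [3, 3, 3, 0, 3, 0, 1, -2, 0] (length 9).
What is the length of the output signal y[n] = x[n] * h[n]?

For linear convolution, the output length is:
len(y) = len(x) + len(h) - 1 = 9 + 3 - 1 = 11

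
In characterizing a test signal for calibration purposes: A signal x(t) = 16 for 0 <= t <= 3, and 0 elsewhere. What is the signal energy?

Energy = integral of |x(t)|^2 dt over the signal duration
= 16^2 * 3 = 256 * 3 = 768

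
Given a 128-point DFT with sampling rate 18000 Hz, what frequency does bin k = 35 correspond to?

The frequency of DFT bin k is: f_k = k * f_s / N
f_35 = 35 * 18000 / 128 = 39375/8 Hz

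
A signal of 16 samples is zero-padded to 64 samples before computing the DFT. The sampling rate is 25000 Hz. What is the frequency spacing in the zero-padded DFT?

Original DFT: N = 16, resolution = f_s/N = 25000/16 = 3125/2 Hz
Zero-padded DFT: N = 64, resolution = f_s/N = 25000/64 = 3125/8 Hz
Zero-padding interpolates the spectrum (finer frequency grid)
but does NOT improve the true spectral resolution (ability to resolve close frequencies).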